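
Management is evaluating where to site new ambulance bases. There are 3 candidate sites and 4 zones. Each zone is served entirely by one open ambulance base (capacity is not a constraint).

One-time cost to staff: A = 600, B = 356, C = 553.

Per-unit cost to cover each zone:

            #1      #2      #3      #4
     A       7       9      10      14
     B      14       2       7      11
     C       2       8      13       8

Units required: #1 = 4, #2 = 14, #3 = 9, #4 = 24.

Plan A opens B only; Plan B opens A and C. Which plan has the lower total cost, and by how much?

Plan A: {B}: #1→B 14·4=56, #2→B 2·14=28, #3→B 7·9=63, #4→B 11·24=264. Service 411; fixed 356; total 767.
Plan B: {A, C}: #1→C 2·4=8, #2→C 8·14=112, #3→A 10·9=90, #4→C 8·24=192. Service 402; fixed 1153; total 1555.
Difference: |767 − 1555| = 788.

Plan A is cheaper by 788.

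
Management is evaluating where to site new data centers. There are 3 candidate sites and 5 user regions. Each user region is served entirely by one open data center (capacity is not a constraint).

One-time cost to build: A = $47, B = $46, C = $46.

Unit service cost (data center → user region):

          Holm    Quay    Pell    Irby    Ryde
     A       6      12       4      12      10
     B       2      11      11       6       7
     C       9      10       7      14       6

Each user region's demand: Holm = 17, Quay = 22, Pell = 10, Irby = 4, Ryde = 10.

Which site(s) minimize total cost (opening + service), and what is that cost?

Open B and C; minimum total cost 500.

For any fixed open set, each user region goes to its cheapest open site; total = fixed + service.
{B, C}: Holm→B 2·17=34, Quay→C 10·22=220, Pell→C 7·10=70, Irby→B 6·4=24, Ryde→C 6·10=60. Service 408; fixed 92; total 500.
{A, B}: service 410 + fixed 93 = 503
{A, B, C}: service 378 + fixed 139 = 517
{B}: service 480 + fixed 46 = 526
No other subset beats 500.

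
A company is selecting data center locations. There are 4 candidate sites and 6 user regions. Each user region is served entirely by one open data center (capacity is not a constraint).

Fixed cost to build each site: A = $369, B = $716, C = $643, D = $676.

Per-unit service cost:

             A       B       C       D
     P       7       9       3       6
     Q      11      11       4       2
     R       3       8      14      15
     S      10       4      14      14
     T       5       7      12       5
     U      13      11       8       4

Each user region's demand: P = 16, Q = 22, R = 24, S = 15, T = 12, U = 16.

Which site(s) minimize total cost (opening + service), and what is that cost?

For any fixed open set, each user region goes to its cheapest open site; total = fixed + service.
{A}: P→A 7·16=112, Q→A 11·22=242, R→A 3·24=72, S→A 10·15=150, T→A 5·12=60, U→A 13·16=208. Service 844; fixed 369; total 1213.
{D}: P→D 6·16=96, Q→D 2·22=44, R→D 15·24=360, S→D 14·15=210, T→D 5·12=60, U→D 4·16=64. Service 834; fixed 676; total 1510.
{A, D}: P→D 6·16=96, Q→D 2·22=44, R→A 3·24=72, S→A 10·15=150, T→A 5·12=60, U→D 4·16=64. Service 486; fixed 1045; total 1531.
{A, B, C, D}: service 348 + fixed 2404 = 2752
No other subset beats 1213.

Open A only; minimum total cost 1213.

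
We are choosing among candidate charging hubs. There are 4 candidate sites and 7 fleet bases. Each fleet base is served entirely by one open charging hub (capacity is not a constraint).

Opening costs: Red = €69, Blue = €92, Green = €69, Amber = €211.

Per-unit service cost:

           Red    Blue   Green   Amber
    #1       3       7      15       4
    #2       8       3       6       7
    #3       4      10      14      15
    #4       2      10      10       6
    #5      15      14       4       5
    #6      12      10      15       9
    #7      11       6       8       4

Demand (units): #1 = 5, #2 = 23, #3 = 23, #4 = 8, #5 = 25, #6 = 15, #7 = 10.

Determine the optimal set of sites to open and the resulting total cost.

For any fixed open set, each fleet base goes to its cheapest open site; total = fixed + service.
{Red, Blue, Green}: #1→Red 3·5=15, #2→Blue 3·23=69, #3→Red 4·23=92, #4→Red 2·8=16, #5→Green 4·25=100, #6→Blue 10·15=150, #7→Blue 6·10=60. Service 502; fixed 230; total 732.
{Red, Green}: service 621 + fixed 138 = 759
{Red, Blue, Amber}: service 492 + fixed 372 = 864
{Red, Blue, Green, Amber}: #1→Red 3·5=15, #2→Blue 3·23=69, #3→Red 4·23=92, #4→Red 2·8=16, #5→Green 4·25=100, #6→Amber 9·15=135, #7→Amber 4·10=40. Service 467; fixed 441; total 908.
No other subset beats 732.

Open Red, Blue and Green; minimum total cost 732.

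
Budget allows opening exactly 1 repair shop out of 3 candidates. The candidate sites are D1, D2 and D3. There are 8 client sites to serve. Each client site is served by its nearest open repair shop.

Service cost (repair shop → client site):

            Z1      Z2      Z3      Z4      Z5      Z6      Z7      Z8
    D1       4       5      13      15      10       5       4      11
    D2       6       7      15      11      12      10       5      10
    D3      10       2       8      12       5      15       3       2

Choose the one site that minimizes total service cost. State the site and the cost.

Choose D3 only; total service cost 57.

With exactly 1 open, each client site uses its cheapest among the chosen.
{D3}: Z1→D3 10, Z2→D3 2, Z3→D3 8, Z4→D3 12, Z5→D3 5, Z6→D3 15, Z7→D3 3, Z8→D3 2. Service cost 57.
{D1}: service cost 67
{D2}: service cost 76
Among all 3 size-1 choices, {D3} is lowest.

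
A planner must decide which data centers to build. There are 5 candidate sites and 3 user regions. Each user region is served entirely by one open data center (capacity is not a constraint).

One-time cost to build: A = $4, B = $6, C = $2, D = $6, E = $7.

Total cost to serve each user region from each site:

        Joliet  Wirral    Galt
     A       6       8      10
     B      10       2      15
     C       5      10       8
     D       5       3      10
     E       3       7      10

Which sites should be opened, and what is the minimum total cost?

For any fixed open set, each user region goes to its cheapest open site; total = fixed + service.
{B, C}: Joliet→C 5, Wirral→B 2, Galt→C 8. Service 15; fixed 8; total 23.
{C, D}: Joliet→C 5, Wirral→D 3, Galt→C 8. Service 16; fixed 8; total 24.
{D}: service 18 + fixed 6 = 24
{A, B, C, D, E}: service 13 + fixed 25 = 38
No other subset beats 23.

Open B and C; minimum total cost 23.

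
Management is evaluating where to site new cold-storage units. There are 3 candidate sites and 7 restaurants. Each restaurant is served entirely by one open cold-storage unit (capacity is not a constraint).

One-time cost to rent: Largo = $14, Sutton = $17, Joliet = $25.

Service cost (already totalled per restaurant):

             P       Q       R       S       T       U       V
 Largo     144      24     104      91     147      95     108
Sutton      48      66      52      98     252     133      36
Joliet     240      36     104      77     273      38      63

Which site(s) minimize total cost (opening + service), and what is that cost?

Open Largo, Sutton and Joliet; minimum total cost 478.

For any fixed open set, each restaurant goes to its cheapest open site; total = fixed + service.
{Largo, Sutton, Joliet}: P→Sutton 48, Q→Largo 24, R→Sutton 52, S→Joliet 77, T→Largo 147, U→Joliet 38, V→Sutton 36. Service 422; fixed 56; total 478.
{Largo, Sutton}: service 493 + fixed 31 = 524
{Sutton, Joliet}: P→Sutton 48, Q→Joliet 36, R→Sutton 52, S→Joliet 77, T→Sutton 252, U→Joliet 38, V→Sutton 36. Service 539; fixed 42; total 581.
{Largo}: service 713 + fixed 14 = 727
No other subset beats 478.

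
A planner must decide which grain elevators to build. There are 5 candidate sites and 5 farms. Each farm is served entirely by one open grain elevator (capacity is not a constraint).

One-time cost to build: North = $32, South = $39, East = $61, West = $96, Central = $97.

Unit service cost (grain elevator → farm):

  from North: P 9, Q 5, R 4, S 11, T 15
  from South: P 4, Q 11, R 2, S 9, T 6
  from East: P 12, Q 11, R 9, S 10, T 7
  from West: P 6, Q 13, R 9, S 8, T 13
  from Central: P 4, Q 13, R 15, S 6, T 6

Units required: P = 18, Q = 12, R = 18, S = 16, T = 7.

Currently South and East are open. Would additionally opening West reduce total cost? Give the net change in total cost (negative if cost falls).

Current service cost with {South, East}: 426.
Adding West: each farm re-picks its cheapest; new service cost 410, saving 16.
Extra fixed cost: 96. Net change = 96 − 16 = 80.
(Totals: 526 → 606.)

No — net change +80 (cost rises by 80).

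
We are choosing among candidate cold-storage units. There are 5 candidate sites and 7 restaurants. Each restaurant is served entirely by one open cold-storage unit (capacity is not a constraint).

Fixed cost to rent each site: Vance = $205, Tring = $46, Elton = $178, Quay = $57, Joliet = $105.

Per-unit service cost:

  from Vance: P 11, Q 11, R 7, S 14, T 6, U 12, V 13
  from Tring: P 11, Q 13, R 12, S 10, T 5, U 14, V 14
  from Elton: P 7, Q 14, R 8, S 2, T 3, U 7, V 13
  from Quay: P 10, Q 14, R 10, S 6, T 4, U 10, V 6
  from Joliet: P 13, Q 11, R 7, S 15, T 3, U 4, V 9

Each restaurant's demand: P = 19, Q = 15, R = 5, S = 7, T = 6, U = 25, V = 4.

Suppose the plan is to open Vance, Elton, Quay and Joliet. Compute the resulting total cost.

Total cost: 1034

Each restaurant is assigned to its cheapest site among the open ones.
{Vance, Elton, Quay, Joliet}: P→Elton 7·19=133, Q→Vance 11·15=165, R→Vance 7·5=35, S→Elton 2·7=14, T→Elton 3·6=18, U→Joliet 4·25=100, V→Quay 6·4=24. Service 489; fixed 545; total 1034.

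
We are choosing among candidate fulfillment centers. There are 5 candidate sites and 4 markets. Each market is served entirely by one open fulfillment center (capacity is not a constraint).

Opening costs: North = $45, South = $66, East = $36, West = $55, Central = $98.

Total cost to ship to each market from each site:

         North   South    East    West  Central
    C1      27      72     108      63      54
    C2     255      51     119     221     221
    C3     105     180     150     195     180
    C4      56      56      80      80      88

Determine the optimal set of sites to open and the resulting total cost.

For any fixed open set, each market goes to its cheapest open site; total = fixed + service.
{North, South}: C1→North 27, C2→South 51, C3→North 105, C4→North 56. Service 239; fixed 111; total 350.
{North, South, East}: C1→North 27, C2→South 51, C3→North 105, C4→North 56. Service 239; fixed 147; total 386.
{North, East}: C1→North 27, C2→East 119, C3→North 105, C4→North 56. Service 307; fixed 81; total 388.
{North, South, East, West, Central}: service 239 + fixed 300 = 539
No other subset beats 350.

Open North and South; minimum total cost 350.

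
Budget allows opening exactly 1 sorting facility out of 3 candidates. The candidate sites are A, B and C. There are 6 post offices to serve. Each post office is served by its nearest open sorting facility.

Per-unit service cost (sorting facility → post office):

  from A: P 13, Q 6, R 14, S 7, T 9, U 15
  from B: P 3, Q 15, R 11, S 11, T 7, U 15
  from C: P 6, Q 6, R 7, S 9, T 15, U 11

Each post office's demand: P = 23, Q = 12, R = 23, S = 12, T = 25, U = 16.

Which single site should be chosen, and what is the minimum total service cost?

Choose C only; total service cost 1030.

With exactly 1 open, each post office uses its cheapest among the chosen.
{C}: P→C 6·23=138, Q→C 6·12=72, R→C 7·23=161, S→C 9·12=108, T→C 15·25=375, U→C 11·16=176. Service cost 1030.
{B}: service cost 1049
{A}: service cost 1242
Among all 3 size-1 choices, {C} is lowest.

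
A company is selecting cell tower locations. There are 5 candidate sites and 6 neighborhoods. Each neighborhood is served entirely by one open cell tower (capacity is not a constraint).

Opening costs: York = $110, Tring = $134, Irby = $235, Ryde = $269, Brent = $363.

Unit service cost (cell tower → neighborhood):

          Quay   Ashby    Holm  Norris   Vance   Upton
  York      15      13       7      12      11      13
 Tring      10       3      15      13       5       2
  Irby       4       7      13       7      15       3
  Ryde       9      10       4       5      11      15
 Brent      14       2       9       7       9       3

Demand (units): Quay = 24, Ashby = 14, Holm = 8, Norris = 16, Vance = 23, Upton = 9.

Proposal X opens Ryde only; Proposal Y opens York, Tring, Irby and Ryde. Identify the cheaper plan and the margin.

Proposal X is cheaper by 6.

Proposal X: {Ryde}: Quay→Ryde 9·24=216, Ashby→Ryde 10·14=140, Holm→Ryde 4·8=32, Norris→Ryde 5·16=80, Vance→Ryde 11·23=253, Upton→Ryde 15·9=135. Service 856; fixed 269; total 1125.
Proposal Y: {York, Tring, Irby, Ryde}: Quay→Irby 4·24=96, Ashby→Tring 3·14=42, Holm→Ryde 4·8=32, Norris→Ryde 5·16=80, Vance→Tring 5·23=115, Upton→Tring 2·9=18. Service 383; fixed 748; total 1131.
Difference: |1125 − 1131| = 6.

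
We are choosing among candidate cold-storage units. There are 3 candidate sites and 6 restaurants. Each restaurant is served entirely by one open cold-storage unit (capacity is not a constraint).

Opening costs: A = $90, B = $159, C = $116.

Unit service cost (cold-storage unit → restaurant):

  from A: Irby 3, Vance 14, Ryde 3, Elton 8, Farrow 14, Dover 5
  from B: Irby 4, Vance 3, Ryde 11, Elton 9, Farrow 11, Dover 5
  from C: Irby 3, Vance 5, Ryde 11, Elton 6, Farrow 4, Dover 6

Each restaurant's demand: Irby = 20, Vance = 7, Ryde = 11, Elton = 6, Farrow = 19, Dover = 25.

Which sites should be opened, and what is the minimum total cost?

For any fixed open set, each restaurant goes to its cheapest open site; total = fixed + service.
{A, C}: Irby→A 3·20=60, Vance→C 5·7=35, Ryde→A 3·11=33, Elton→C 6·6=36, Farrow→C 4·19=76, Dover→A 5·25=125. Service 365; fixed 206; total 571.
{C}: service 478 + fixed 116 = 594
{B, C}: service 439 + fixed 275 = 714
{A, B, C}: service 351 + fixed 365 = 716
No other subset beats 571.

Open A and C; minimum total cost 571.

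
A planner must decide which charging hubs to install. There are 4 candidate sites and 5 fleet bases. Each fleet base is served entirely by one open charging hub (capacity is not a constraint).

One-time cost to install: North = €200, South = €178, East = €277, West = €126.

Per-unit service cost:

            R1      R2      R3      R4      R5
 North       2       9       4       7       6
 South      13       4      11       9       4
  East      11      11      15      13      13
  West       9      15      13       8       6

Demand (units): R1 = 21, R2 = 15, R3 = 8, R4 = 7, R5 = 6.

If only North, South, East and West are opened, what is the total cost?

Each fleet base is assigned to its cheapest site among the open ones.
{North, South, East, West}: R1→North 2·21=42, R2→South 4·15=60, R3→North 4·8=32, R4→North 7·7=49, R5→South 4·6=24. Service 207; fixed 781; total 988.

Total cost: 988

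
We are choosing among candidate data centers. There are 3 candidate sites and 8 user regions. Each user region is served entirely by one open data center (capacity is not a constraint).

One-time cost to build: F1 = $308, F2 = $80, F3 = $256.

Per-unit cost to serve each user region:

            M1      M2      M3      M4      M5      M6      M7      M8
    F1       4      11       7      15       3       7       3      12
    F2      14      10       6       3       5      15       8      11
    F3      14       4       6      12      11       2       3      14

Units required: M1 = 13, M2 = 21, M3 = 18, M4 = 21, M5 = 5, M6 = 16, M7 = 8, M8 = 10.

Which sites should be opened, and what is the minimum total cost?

For any fixed open set, each user region goes to its cheapest open site; total = fixed + service.
{F2, F3}: M1→F2 14·13=182, M2→F3 4·21=84, M3→F2 6·18=108, M4→F2 3·21=63, M5→F2 5·5=25, M6→F3 2·16=32, M7→F3 3·8=24, M8→F2 11·10=110. Service 628; fixed 336; total 964.
{F1, F2}: M1→F1 4·13=52, M2→F2 10·21=210, M3→F2 6·18=108, M4→F2 3·21=63, M5→F1 3·5=15, M6→F1 7·16=112, M7→F1 3·8=24, M8→F2 11·10=110. Service 694; fixed 388; total 1082.
{F2}: M1→F2 14·13=182, M2→F2 10·21=210, M3→F2 6·18=108, M4→F2 3·21=63, M5→F2 5·5=25, M6→F2 15·16=240, M7→F2 8·8=64, M8→F2 11·10=110. Service 1002; fixed 80; total 1082.
{F1, F2, F3}: M1→F1 4·13=52, M2→F3 4·21=84, M3→F2 6·18=108, M4→F2 3·21=63, M5→F1 3·5=15, M6→F3 2·16=32, M7→F1 3·8=24, M8→F2 11·10=110. Service 488; fixed 644; total 1132.
No other subset beats 964.

Open F2 and F3; minimum total cost 964.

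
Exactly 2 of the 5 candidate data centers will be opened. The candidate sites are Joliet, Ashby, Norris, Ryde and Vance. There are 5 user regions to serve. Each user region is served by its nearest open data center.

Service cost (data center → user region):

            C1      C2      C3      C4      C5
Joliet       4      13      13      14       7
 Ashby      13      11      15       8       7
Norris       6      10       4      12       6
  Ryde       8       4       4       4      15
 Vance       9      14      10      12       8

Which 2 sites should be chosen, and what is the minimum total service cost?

With exactly 2 open, each user region uses its cheapest among the chosen.
{Joliet, Ryde}: C1→Joliet 4, C2→Ryde 4, C3→Ryde 4, C4→Ryde 4, C5→Joliet 7. Service cost 23.
{Norris, Ryde}: service cost 24
{Ashby, Ryde}: service cost 27
Among all 10 size-2 choices, {Joliet, Ryde} is lowest.

Choose Joliet and Ryde; total service cost 23.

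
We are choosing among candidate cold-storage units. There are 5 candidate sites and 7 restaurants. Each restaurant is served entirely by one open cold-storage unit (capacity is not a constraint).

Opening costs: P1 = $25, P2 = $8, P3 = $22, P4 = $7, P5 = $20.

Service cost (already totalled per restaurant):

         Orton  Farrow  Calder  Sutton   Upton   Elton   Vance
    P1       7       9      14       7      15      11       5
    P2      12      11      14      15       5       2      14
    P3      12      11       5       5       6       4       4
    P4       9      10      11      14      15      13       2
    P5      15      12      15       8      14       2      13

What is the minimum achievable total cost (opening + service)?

Minimum total cost: 68

For any fixed open set, each restaurant goes to its cheapest open site; total = fixed + service.
{P2, P4}: Orton→P4 9, Farrow→P4 10, Calder→P4 11, Sutton→P4 14, Upton→P2 5, Elton→P2 2, Vance→P4 2. Service 53; fixed 15; total 68.
{P3}: service 47 + fixed 22 = 69
{P3, P4}: service 41 + fixed 29 = 70
{P1, P2, P3, P4, P5}: Orton→P1 7, Farrow→P1 9, Calder→P3 5, Sutton→P3 5, Upton→P2 5, Elton→P2 2, Vance→P4 2. Service 35; fixed 82; total 117.
No other subset beats 68.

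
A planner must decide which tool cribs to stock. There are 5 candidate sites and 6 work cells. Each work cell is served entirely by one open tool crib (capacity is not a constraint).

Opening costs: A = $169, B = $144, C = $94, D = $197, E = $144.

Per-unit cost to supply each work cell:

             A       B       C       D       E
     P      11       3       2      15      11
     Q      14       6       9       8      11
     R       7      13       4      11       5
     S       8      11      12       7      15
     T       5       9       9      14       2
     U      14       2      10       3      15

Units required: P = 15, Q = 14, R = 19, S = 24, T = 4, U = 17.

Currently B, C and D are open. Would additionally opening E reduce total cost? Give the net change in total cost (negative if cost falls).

No — net change +116 (cost rises by 116).

Current service cost with {B, C, D}: 428.
Adding E: each work cell re-picks its cheapest; new service cost 400, saving 28.
Extra fixed cost: 144. Net change = 144 − 28 = 116.
(Totals: 863 → 979.)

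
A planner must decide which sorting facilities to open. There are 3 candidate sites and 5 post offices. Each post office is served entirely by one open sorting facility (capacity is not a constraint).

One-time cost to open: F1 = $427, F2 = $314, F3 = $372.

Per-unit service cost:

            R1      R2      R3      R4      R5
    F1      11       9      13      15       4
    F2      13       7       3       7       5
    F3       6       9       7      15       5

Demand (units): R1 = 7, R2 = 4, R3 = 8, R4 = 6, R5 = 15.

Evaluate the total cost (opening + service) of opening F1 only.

Each post office is assigned to its cheapest site among the open ones.
{F1}: R1→F1 11·7=77, R2→F1 9·4=36, R3→F1 13·8=104, R4→F1 15·6=90, R5→F1 4·15=60. Service 367; fixed 427; total 794.

Total cost: 794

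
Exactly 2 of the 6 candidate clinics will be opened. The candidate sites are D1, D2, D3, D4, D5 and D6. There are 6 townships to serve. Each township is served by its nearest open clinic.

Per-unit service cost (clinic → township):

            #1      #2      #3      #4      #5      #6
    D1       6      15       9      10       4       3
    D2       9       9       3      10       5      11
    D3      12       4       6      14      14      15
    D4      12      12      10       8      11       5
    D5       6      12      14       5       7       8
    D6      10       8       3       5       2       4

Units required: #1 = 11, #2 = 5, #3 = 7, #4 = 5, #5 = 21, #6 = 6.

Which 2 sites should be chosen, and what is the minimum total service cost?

Choose D1 and D6; total service cost 212.

With exactly 2 open, each township uses its cheapest among the chosen.
{D1, D6}: #1→D1 6·11=66, #2→D6 8·5=40, #3→D6 3·7=21, #4→D6 5·5=25, #5→D6 2·21=42, #6→D1 3·6=18. Service cost 212.
{D5, D6}: service cost 218
{D3, D6}: service cost 242
Among all 15 size-2 choices, {D1, D6} is lowest.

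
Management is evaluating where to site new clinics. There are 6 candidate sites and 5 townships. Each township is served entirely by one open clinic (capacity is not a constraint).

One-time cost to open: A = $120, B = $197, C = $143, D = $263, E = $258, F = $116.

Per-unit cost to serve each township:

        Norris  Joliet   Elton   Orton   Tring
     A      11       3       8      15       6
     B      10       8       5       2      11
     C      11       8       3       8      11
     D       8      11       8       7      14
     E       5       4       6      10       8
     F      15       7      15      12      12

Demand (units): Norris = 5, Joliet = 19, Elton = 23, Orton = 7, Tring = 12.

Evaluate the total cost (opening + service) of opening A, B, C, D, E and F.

Each township is assigned to its cheapest site among the open ones.
{A, B, C, D, E, F}: Norris→E 5·5=25, Joliet→A 3·19=57, Elton→C 3·23=69, Orton→B 2·7=14, Tring→A 6·12=72. Service 237; fixed 1097; total 1334.

Total cost: 1334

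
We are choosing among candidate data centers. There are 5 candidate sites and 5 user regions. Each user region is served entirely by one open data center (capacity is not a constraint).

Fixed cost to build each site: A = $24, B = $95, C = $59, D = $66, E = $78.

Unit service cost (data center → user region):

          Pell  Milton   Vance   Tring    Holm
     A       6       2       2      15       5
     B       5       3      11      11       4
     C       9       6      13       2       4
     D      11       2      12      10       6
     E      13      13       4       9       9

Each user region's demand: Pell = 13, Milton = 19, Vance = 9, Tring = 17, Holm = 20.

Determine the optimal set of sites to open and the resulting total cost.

For any fixed open set, each user region goes to its cheapest open site; total = fixed + service.
{A, C}: Pell→A 6·13=78, Milton→A 2·19=38, Vance→A 2·9=18, Tring→C 2·17=34, Holm→C 4·20=80. Service 248; fixed 83; total 331.
{A, C, D}: service 248 + fixed 149 = 397
{A, C, E}: Pell→A 6·13=78, Milton→A 2·19=38, Vance→A 2·9=18, Tring→C 2·17=34, Holm→C 4·20=80. Service 248; fixed 161; total 409.
{A, B, C, D, E}: service 235 + fixed 322 = 557
No other subset beats 331.

Open A and C; minimum total cost 331.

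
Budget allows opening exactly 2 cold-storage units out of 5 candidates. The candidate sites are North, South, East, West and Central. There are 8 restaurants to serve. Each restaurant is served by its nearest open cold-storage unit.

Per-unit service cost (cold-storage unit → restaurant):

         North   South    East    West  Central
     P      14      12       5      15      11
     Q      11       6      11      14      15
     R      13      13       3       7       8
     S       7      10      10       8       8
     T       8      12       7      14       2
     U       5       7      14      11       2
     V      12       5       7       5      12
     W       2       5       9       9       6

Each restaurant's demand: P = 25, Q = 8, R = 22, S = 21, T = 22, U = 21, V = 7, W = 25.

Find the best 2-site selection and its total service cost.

With exactly 2 open, each restaurant uses its cheapest among the chosen.
{East, Central}: P→East 5·25=125, Q→East 11·8=88, R→East 3·22=66, S→Central 8·21=168, T→Central 2·22=44, U→Central 2·21=42, V→East 7·7=49, W→Central 6·25=150. Service cost 732.
{North, East}: service cost 784
{North, Central}: service cost 906
Among all 10 size-2 choices, {East, Central} is lowest.

Choose East and Central; total service cost 732.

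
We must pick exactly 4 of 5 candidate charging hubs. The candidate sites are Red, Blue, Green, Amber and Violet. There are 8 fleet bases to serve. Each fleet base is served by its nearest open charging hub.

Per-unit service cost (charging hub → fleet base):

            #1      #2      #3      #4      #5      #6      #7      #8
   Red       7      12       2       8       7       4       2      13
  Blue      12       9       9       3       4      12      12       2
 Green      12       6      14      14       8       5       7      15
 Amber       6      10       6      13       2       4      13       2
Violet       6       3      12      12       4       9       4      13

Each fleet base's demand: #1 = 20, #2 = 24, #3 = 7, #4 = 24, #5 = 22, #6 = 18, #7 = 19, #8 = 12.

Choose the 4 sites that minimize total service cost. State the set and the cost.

With exactly 4 open, each fleet base uses its cheapest among the chosen.
{Red, Blue, Amber, Violet}: #1→Amber 6·20=120, #2→Violet 3·24=72, #3→Red 2·7=14, #4→Blue 3·24=72, #5→Amber 2·22=44, #6→Red 4·18=72, #7→Red 2·19=38, #8→Blue 2·12=24. Service cost 456.
{Red, Blue, Green, Violet}: service cost 500
{Blue, Green, Amber, Violet}: service cost 522
Among all 5 size-4 choices, {Red, Blue, Amber, Violet} is lowest.

Choose Red, Blue, Amber and Violet; total service cost 456.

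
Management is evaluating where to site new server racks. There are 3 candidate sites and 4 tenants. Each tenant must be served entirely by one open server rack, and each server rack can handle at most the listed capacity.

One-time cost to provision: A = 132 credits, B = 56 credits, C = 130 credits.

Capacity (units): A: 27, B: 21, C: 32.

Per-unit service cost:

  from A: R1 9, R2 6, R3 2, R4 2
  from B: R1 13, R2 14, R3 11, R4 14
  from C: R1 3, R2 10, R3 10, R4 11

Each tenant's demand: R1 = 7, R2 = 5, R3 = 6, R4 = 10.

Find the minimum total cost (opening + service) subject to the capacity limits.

Open {A, B}: R1→B 13·7=91, R2→A 6·5=30, R3→A 2·6=12, R4→A 2·10=20.
Loads: A carries 21/27, B carries 7/21. Service 153; fixed 188; total 341.
Next best feasible plan costs 345.

Minimum total cost: 341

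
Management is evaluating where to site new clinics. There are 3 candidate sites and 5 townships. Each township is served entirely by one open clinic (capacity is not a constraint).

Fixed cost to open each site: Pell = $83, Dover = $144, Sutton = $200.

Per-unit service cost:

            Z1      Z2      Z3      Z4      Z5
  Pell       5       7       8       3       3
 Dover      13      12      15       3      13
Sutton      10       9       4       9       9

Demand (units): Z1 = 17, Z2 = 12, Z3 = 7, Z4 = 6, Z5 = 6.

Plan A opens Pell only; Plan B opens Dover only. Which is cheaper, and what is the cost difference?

Plan A: {Pell}: Z1→Pell 5·17=85, Z2→Pell 7·12=84, Z3→Pell 8·7=56, Z4→Pell 3·6=18, Z5→Pell 3·6=18. Service 261; fixed 83; total 344.
Plan B: {Dover}: Z1→Dover 13·17=221, Z2→Dover 12·12=144, Z3→Dover 15·7=105, Z4→Dover 3·6=18, Z5→Dover 13·6=78. Service 566; fixed 144; total 710.
Difference: |344 − 710| = 366.

Plan A is cheaper by 366.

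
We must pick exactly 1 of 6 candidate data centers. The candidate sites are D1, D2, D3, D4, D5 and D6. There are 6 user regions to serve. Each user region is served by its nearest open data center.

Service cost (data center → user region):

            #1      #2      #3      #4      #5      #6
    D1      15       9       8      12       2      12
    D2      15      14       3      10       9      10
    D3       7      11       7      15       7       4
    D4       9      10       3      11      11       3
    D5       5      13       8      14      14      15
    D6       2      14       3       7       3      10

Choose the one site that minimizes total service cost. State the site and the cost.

With exactly 1 open, each user region uses its cheapest among the chosen.
{D6}: #1→D6 2, #2→D6 14, #3→D6 3, #4→D6 7, #5→D6 3, #6→D6 10. Service cost 39.
{D4}: service cost 47
{D3}: service cost 51
Among all 6 size-1 choices, {D6} is lowest.

Choose D6 only; total service cost 39.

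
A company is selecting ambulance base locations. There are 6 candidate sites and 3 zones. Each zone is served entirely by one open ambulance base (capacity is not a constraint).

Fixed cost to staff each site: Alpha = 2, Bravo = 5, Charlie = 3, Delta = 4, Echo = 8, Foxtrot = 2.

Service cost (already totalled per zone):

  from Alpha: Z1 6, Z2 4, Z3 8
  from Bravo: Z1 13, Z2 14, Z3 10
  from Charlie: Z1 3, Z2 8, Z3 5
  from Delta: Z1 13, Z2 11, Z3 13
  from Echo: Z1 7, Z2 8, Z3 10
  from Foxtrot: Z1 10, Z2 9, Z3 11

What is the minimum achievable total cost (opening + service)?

Minimum total cost: 17

For any fixed open set, each zone goes to its cheapest open site; total = fixed + service.
{Alpha, Charlie}: Z1→Charlie 3, Z2→Alpha 4, Z3→Charlie 5. Service 12; fixed 5; total 17.
{Alpha, Charlie, Foxtrot}: service 12 + fixed 7 = 19
{Charlie}: service 16 + fixed 3 = 19
{Alpha, Bravo, Charlie, Delta, Echo, Foxtrot}: service 12 + fixed 24 = 36
No other subset beats 17.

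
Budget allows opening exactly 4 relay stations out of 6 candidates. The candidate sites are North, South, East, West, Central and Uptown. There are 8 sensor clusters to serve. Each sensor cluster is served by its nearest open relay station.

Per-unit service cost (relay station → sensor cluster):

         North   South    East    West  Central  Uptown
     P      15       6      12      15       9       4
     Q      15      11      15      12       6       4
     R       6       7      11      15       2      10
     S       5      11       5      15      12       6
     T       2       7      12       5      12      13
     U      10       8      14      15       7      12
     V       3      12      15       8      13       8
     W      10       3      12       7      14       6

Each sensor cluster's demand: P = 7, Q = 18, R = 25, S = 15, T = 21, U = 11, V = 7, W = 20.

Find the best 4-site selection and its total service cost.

With exactly 4 open, each sensor cluster uses its cheapest among the chosen.
{North, South, Central, Uptown}: P→Uptown 4·7=28, Q→Uptown 4·18=72, R→Central 2·25=50, S→North 5·15=75, T→North 2·21=42, U→Central 7·11=77, V→North 3·7=21, W→South 3·20=60. Service cost 425.
{North, South, East, Central}: service cost 475
{North, South, West, Central}: service cost 475
Among all 15 size-4 choices, {North, South, Central, Uptown} is lowest.

Choose North, South, Central and Uptown; total service cost 425.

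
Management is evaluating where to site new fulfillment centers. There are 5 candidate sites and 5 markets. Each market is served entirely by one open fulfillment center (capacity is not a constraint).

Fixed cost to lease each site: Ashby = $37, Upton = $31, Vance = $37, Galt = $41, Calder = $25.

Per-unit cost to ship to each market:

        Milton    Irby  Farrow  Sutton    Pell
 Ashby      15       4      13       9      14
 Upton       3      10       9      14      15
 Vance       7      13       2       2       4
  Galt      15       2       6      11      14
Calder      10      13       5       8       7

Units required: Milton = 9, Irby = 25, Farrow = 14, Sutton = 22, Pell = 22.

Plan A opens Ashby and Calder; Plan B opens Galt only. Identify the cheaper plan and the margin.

Plan A: {Ashby, Calder}: Milton→Calder 10·9=90, Irby→Ashby 4·25=100, Farrow→Calder 5·14=70, Sutton→Calder 8·22=176, Pell→Calder 7·22=154. Service 590; fixed 62; total 652.
Plan B: {Galt}: Milton→Galt 15·9=135, Irby→Galt 2·25=50, Farrow→Galt 6·14=84, Sutton→Galt 11·22=242, Pell→Galt 14·22=308. Service 819; fixed 41; total 860.
Difference: |652 − 860| = 208.

Plan A is cheaper by 208.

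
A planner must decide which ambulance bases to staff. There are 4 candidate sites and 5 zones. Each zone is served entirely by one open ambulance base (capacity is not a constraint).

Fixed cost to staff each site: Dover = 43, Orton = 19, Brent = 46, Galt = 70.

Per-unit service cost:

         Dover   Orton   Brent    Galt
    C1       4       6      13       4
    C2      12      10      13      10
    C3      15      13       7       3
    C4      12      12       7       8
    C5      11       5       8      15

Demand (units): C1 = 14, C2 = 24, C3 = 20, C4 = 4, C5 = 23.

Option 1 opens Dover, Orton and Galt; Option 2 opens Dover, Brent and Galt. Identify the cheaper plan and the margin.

Option 1 is cheaper by 92.

Option 1: {Dover, Orton, Galt}: C1→Dover 4·14=56, C2→Orton 10·24=240, C3→Galt 3·20=60, C4→Galt 8·4=32, C5→Orton 5·23=115. Service 503; fixed 132; total 635.
Option 2: {Dover, Brent, Galt}: C1→Dover 4·14=56, C2→Galt 10·24=240, C3→Galt 3·20=60, C4→Brent 7·4=28, C5→Brent 8·23=184. Service 568; fixed 159; total 727.
Difference: |635 − 727| = 92.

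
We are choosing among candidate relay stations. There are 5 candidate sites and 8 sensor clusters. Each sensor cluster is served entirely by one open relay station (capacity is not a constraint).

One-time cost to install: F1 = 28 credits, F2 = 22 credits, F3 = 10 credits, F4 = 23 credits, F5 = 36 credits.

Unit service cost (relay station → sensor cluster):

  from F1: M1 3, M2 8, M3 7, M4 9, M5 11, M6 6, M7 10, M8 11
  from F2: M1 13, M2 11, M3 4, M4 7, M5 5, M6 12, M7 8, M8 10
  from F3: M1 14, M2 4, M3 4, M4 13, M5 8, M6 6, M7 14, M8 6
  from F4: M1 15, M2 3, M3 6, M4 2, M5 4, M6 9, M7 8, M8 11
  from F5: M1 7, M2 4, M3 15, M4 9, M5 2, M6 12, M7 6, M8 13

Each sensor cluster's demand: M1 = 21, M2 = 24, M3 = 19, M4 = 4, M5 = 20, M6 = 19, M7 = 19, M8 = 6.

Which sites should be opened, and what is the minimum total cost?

For any fixed open set, each sensor cluster goes to its cheapest open site; total = fixed + service.
{F1, F3, F4, F5}: M1→F1 3·21=63, M2→F4 3·24=72, M3→F3 4·19=76, M4→F4 2·4=8, M5→F5 2·20=40, M6→F1 6·19=114, M7→F5 6·19=114, M8→F3 6·6=36. Service 523; fixed 97; total 620.
{F1, F2, F3, F4, F5}: M1→F1 3·21=63, M2→F4 3·24=72, M3→F2 4·19=76, M4→F4 2·4=8, M5→F5 2·20=40, M6→F1 6·19=114, M7→F5 6·19=114, M8→F3 6·6=36. Service 523; fixed 119; total 642.
{F1, F3, F5}: service 575 + fixed 74 = 649
{F3}: M1→F3 14·21=294, M2→F3 4·24=96, M3→F3 4·19=76, M4→F3 13·4=52, M5→F3 8·20=160, M6→F3 6·19=114, M7→F3 14·19=266, M8→F3 6·6=36. Service 1094; fixed 10; total 1104.
No other subset beats 620.

Open F1, F3, F4 and F5; minimum total cost 620.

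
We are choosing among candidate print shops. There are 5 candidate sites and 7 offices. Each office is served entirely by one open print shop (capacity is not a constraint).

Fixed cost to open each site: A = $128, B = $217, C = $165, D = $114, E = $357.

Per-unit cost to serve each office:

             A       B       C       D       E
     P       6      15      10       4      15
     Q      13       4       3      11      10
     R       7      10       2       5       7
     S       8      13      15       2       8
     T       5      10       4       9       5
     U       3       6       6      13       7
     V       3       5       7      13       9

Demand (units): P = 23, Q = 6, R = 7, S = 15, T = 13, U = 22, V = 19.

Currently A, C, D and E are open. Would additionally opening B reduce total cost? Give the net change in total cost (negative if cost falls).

Current service cost with {A, C, D, E}: 329.
Adding B: each office re-picks its cheapest; new service cost 329, saving 0.
Extra fixed cost: 217. Net change = 217 − 0 = 217.
(Totals: 1093 → 1310.)

No — net change +217 (cost rises by 217).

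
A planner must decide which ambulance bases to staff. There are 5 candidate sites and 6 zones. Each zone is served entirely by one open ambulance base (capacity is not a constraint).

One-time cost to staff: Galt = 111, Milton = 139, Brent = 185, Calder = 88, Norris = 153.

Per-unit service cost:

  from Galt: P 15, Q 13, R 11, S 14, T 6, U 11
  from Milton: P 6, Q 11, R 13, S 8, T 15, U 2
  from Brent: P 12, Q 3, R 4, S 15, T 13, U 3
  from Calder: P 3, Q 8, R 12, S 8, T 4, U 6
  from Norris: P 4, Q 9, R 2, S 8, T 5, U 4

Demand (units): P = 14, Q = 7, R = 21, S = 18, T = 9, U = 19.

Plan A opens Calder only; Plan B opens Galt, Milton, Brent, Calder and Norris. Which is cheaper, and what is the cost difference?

Plan A: {Calder}: P→Calder 3·14=42, Q→Calder 8·7=56, R→Calder 12·21=252, S→Calder 8·18=144, T→Calder 4·9=36, U→Calder 6·19=114. Service 644; fixed 88; total 732.
Plan B: {Galt, Milton, Brent, Calder, Norris}: P→Calder 3·14=42, Q→Brent 3·7=21, R→Norris 2·21=42, S→Milton 8·18=144, T→Calder 4·9=36, U→Milton 2·19=38. Service 323; fixed 676; total 999.
Difference: |732 − 999| = 267.

Plan A is cheaper by 267.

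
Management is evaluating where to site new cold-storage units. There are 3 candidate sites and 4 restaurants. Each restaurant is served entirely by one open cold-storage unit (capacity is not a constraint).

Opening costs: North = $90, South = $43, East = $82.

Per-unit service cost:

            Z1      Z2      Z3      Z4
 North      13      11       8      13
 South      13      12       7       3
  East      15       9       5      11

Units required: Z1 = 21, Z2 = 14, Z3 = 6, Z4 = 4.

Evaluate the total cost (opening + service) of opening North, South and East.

Total cost: 656

Each restaurant is assigned to its cheapest site among the open ones.
{North, South, East}: Z1→North 13·21=273, Z2→East 9·14=126, Z3→East 5·6=30, Z4→South 3·4=12. Service 441; fixed 215; total 656.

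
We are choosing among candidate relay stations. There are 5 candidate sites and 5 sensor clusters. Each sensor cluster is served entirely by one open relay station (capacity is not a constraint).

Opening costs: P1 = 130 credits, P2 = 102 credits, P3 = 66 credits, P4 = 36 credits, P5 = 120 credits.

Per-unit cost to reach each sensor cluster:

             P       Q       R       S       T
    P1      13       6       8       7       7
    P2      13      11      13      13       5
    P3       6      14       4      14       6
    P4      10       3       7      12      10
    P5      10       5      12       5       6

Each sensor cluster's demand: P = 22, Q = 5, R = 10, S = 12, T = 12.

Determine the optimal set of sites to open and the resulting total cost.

For any fixed open set, each sensor cluster goes to its cheapest open site; total = fixed + service.
{P3, P4}: P→P3 6·22=132, Q→P4 3·5=15, R→P3 4·10=40, S→P4 12·12=144, T→P3 6·12=72. Service 403; fixed 102; total 505.
{P3, P5}: service 329 + fixed 186 = 515
{P3, P4, P5}: service 319 + fixed 222 = 541
{P1, P2, P3, P4, P5}: P→P3 6·22=132, Q→P4 3·5=15, R→P3 4·10=40, S→P5 5·12=60, T→P2 5·12=60. Service 307; fixed 454; total 761.
No other subset beats 505.

Open P3 and P4; minimum total cost 505.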